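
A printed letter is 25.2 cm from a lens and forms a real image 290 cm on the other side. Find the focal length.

Real image ⇒ d_i = +290 cm.
1/f = 1/d_o + 1/d_i = 1/(25.2) + 1/(290) = 0.04313, so f = 23.2 cm.
Since f is positive, the lens is converging.

f = 23.2 cm (converging)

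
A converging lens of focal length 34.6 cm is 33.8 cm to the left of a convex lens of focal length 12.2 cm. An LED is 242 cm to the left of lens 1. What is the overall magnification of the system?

Lens 1: 1/d_i1 = 1/(34.6) − 1/(242) = 0.02477, so d_i1 = 40.37 cm; m₁ = −d_i1/d_o1 = -0.1668.
d_o2 = 33.8 − (40.37) = -6.570 cm (virtual object).
Lens 2: 1/d_i2 = 1/(12.2) − 1/(-6.570) = 0.2342, so d_i2 = 4.270 cm; m₂ = −d_i2/d_o2 = +0.6500.
m = m₁·m₂ = (-0.1668)(+0.6500) = -0.108.

m = -0.108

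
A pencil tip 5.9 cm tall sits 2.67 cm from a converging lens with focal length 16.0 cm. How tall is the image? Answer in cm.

1/d_i = 1/f − 1/d_o = 1/(16.00) − 1/(2.67) = -0.3120, so d_i = -3.205 cm.
m = −d_i/d_o = +1.200.
|h_i| = |m|·h_o = 1.200 × 5.9 = 7.08 cm. The image is virtual, upright and enlarged, on the same side as the object.

7.08 cm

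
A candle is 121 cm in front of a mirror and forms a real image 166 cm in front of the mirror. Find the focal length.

Real image ⇒ d_i = +166 cm.
1/f = 1/d_o + 1/d_i = 1/(121) + 1/(166) = 0.01429, so f = 70.0 cm.
Since f is positive, the mirror is concave.

f = 70.0 cm (concave)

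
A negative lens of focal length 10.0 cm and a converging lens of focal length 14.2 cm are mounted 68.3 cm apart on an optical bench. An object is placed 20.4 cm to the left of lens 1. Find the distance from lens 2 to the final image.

Lens 1 is diverging, so f₁ = −10.0 cm.
Lens 1: 1/d_i1 = 1/f₁ − 1/d_o1 = 1/(-10.0) − 1/(20.4) = -0.1490, so d_i1 = -6.711 cm.
The intermediate image is 6.711 cm to the left of lens 1 (virtual), which is 68.3 − (-6.711) = 75.01 cm to the left of lens 2, so d_o2 = +75.01 cm.
Lens 2: 1/d_i2 = 1/f₂ − 1/d_o2 = 1/(14.2) − 1/(75.01) = 0.05709, so d_i2 = 17.5 cm.
The final image is real, 17.5 cm to the right of lens 2 (overall magnification ≈ -0.077).

17.5 cm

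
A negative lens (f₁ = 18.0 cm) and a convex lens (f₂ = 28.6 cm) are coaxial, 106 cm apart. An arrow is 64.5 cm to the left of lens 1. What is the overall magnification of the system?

f₁ = −18.0 cm (diverging).
Lens 1: 1/d_i1 = 1/(-18.0) − 1/(64.5) = -0.07106, so d_i1 = -14.07 cm; m₁ = −d_i1/d_o1 = +0.2181.
d_o2 = 106 − (-14.07) = 120.1 cm.
Lens 2: 1/d_i2 = 1/(28.6) − 1/(120.1) = 0.02664, so d_i2 = 37.54 cm; m₂ = −d_i2/d_o2 = -0.3126.
m = m₁·m₂ = (+0.2181)(-0.3126) = -0.0682.

m = -0.0682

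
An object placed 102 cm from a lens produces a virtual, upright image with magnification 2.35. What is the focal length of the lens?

f = 178 cm (converging)

m = −d_i/d_o ⇒ d_i = −m·d_o = −(+2.35)·(102) = -239.7 cm.
1/f = 1/d_o + 1/d_i = 1/(102) + 1/(-239.7) = 0.005632, so f = 178 cm.
Since f is positive, the lens is converging.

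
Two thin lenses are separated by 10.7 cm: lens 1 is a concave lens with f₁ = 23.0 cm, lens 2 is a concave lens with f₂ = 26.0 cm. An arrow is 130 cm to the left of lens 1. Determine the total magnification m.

m = +0.0695

f₁ = −23.0 cm (diverging).
Lens 1: 1/d_i1 = 1/(-23.0) − 1/(130) = -0.05117, so d_i1 = -19.54 cm; m₁ = −d_i1/d_o1 = +0.1503.
d_o2 = 10.7 − (-19.54) = 30.24 cm.
f₂ = −26.0 cm (diverging).
Lens 2: 1/d_i2 = 1/(-26.0) − 1/(30.24) = -0.07153, so d_i2 = -13.98 cm; m₂ = −d_i2/d_o2 = +0.4623.
m = m₁·m₂ = (+0.1503)(+0.4623) = +0.0695.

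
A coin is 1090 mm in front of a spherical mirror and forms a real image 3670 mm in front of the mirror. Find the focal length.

Real image ⇒ d_i = +3670 mm.
1/f = 1/d_o + 1/d_i = 1/(1090) + 1/(3670) = 0.001190, so f = 840 mm.
Since f is positive, the spherical mirror is concave.

f = 840 mm (concave)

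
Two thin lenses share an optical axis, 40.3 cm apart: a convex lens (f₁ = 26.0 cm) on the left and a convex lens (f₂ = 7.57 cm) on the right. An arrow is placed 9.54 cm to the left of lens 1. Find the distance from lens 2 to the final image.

Lens 1: 1/d_i1 = 1/f₁ − 1/d_o1 = 1/(26.0) − 1/(9.54) = -0.06636, so d_i1 = -15.07 cm.
The intermediate image is 15.07 cm to the left of lens 1 (virtual), which is 40.3 − (-15.07) = 55.37 cm to the left of lens 2, so d_o2 = +55.37 cm.
Lens 2: 1/d_i2 = 1/f₂ − 1/d_o2 = 1/(7.57) − 1/(55.37) = 0.1140, so d_i2 = 8.77 cm.
The final image is real, 8.77 cm to the right of lens 2 (overall magnification ≈ -0.25).

8.77 cm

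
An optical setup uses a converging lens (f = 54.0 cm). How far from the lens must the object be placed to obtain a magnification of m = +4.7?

m = −d_i/d_o ⇒ d_i = −m·d_o.
1/f = 1/d_o + 1/d_i = 1/d_o − 1/(m·d_o) = (1 − 1/m)/d_o, so d_o = f(1 − 1/m) = (54.00)(1 − 1/(+4.7)) = 42.5 cm.

42.5 cm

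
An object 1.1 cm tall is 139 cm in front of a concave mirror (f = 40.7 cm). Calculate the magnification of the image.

1/d_i = 1/f − 1/d_o = 1/(40.70) − 1/(139) = 0.01738, so d_i = 57.55 cm.
m = −d_i/d_o = −(57.55)/(139) = -0.414.
The image is real, inverted and reduced, in front of the mirror.

m = -0.414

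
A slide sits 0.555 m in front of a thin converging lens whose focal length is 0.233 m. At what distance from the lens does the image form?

Lens equation: 1/s_i = 1/f − 1/s_o = 1/(0.2330) − 1/(0.555) = 4.292 − 1.802 = 2.490, so s_i = 0.402 m.
The image is real, inverted and reduced, on the far side of the lens.

0.402 m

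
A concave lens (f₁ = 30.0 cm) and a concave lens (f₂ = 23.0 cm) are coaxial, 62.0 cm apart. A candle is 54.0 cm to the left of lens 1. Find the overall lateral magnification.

m = +0.0788

f₁ = −30.0 cm (diverging).
Lens 1: 1/d_i1 = 1/(-30.0) − 1/(54.0) = -0.05185, so d_i1 = -19.29 cm; m₁ = −d_i1/d_o1 = +0.3572.
d_o2 = 62.0 − (-19.29) = 81.29 cm.
f₂ = −23.0 cm (diverging).
Lens 2: 1/d_i2 = 1/(-23.0) − 1/(81.29) = -0.05578, so d_i2 = -17.93 cm; m₂ = −d_i2/d_o2 = +0.2205.
m = m₁·m₂ = (+0.3572)(+0.2205) = +0.0788.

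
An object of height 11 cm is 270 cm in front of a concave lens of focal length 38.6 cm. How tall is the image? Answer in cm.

For a concave lens, f = -38.6 cm.
1/d_i = 1/f − 1/d_o = 1/(-38.60) − 1/(270) = -0.02961, so d_i = -33.77 cm.
m = −d_i/d_o = +0.1251.
|h_i| = |m|·h_o = 0.1251 × 11 = 1.38 cm. The image is virtual, upright and reduced, on the same side as the object.

1.38 cm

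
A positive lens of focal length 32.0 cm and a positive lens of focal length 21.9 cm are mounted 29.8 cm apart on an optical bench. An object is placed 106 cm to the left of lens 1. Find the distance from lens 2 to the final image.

Lens 1: 1/d_i1 = 1/f₁ − 1/d_o1 = 1/(32.0) − 1/(106) = 0.02182, so d_i1 = 45.84 cm.
The intermediate image is 45.84 cm to the right of lens 1, which lies 16.04 cm to the right of lens 2 — a virtual object — so d_o2 = −16.04 cm.
Lens 2: 1/d_i2 = 1/f₂ − 1/d_o2 = 1/(21.9) − 1/(-16.04) = 0.1080, so d_i2 = 9.26 cm.
The final image is real, 9.26 cm to the right of lens 2 (overall magnification ≈ -0.25).

9.26 cm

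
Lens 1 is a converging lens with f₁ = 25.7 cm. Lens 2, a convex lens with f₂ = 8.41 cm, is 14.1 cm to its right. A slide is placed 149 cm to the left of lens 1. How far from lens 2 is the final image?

Lens 1: 1/d_i1 = 1/f₁ − 1/d_o1 = 1/(25.7) − 1/(149) = 0.03220, so d_i1 = 31.06 cm.
The intermediate image is 31.06 cm to the right of lens 1, which lies 16.96 cm to the right of lens 2 — a virtual object — so d_o2 = −16.96 cm.
Lens 2: 1/d_i2 = 1/f₂ − 1/d_o2 = 1/(8.41) − 1/(-16.96) = 0.1779, so d_i2 = 5.62 cm.
The final image is real, 5.62 cm to the right of lens 2 (overall magnification ≈ -0.069).

5.62 cm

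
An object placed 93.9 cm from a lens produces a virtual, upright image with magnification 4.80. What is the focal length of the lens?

f = 119 cm (converging)

m = −d_i/d_o ⇒ d_i = −m·d_o = −(+4.80)·(93.9) = -450.7 cm.
1/f = 1/d_o + 1/d_i = 1/(93.9) + 1/(-450.7) = 0.008431, so f = 119 cm.
Since f is positive, the lens is converging.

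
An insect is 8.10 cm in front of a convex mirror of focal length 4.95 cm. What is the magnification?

m = +0.379

For a convex mirror, f = -4.95 cm.
1/d_i = 1/f − 1/d_o = 1/(-4.950) − 1/(8.10) = -0.3255, so d_i = -3.072 cm.
m = −d_i/d_o = −(-3.072)/(8.10) = +0.379.
The image is virtual, upright and reduced, behind the mirror.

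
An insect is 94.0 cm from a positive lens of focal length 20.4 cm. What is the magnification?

1/d_i = 1/f − 1/d_o = 1/(20.40) − 1/(94.0) = 0.03838, so d_i = 26.05 cm.
m = −d_i/d_o = −(26.05)/(94.0) = -0.277.
The image is real, inverted and reduced, on the far side of the lens.

m = -0.277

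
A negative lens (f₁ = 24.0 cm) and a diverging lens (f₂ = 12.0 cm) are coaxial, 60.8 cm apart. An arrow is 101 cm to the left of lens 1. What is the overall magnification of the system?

m = +0.0250

f₁ = −24.0 cm (diverging).
Lens 1: 1/d_i1 = 1/(-24.0) − 1/(101) = -0.05157, so d_i1 = -19.39 cm; m₁ = −d_i1/d_o1 = +0.1920.
d_o2 = 60.8 − (-19.39) = 80.19 cm.
f₂ = −12.0 cm (diverging).
Lens 2: 1/d_i2 = 1/(-12.0) − 1/(80.19) = -0.09580, so d_i2 = -10.44 cm; m₂ = −d_i2/d_o2 = +0.1302.
m = m₁·m₂ = (+0.1920)(+0.1302) = +0.0250.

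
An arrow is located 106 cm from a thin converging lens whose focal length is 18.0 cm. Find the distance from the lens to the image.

Lens equation: 1/d_i = 1/f − 1/d_o = 1/(18.00) − 1/(106) = 0.05556 − 0.009434 = 0.04612, so d_i = 21.7 cm.
The image is real, inverted and reduced, on the far side of the lens.

21.7 cm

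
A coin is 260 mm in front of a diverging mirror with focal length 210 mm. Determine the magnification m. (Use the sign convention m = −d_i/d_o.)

m = +0.447

For a diverging mirror, f = -210 mm.
1/d_i = 1/f − 1/d_o = 1/(-210.0) − 1/(260) = -0.008608, so d_i = -116.2 mm.
m = −d_i/d_o = −(-116.2)/(260) = +0.447.
The image is virtual, upright and reduced, behind the mirror.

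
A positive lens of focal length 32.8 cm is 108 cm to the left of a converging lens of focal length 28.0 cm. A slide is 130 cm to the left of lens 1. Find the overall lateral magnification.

m = +0.262

Lens 1: 1/d_i1 = 1/(32.8) − 1/(130) = 0.02280, so d_i1 = 43.87 cm; m₁ = −d_i1/d_o1 = -0.3375.
d_o2 = 108 − (43.87) = 64.13 cm.
Lens 2: 1/d_i2 = 1/(28.0) − 1/(64.13) = 0.02012, so d_i2 = 49.70 cm; m₂ = −d_i2/d_o2 = -0.7750.
m = m₁·m₂ = (-0.3375)(-0.7750) = +0.262.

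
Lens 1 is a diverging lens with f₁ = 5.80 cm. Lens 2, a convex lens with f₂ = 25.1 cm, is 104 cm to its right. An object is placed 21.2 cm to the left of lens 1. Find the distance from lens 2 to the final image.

32.6 cm

Lens 1 is diverging, so f₁ = −5.80 cm.
Lens 1: 1/d_i1 = 1/f₁ − 1/d_o1 = 1/(-5.80) − 1/(21.2) = -0.2196, so d_i1 = -4.554 cm.
The intermediate image is 4.554 cm to the left of lens 1 (virtual), which is 104 − (-4.554) = 108.6 cm to the left of lens 2, so d_o2 = +108.6 cm.
Lens 2: 1/d_i2 = 1/f₂ − 1/d_o2 = 1/(25.1) − 1/(108.6) = 0.03063, so d_i2 = 32.6 cm.
The final image is real, 32.6 cm to the right of lens 2 (overall magnification ≈ -0.065).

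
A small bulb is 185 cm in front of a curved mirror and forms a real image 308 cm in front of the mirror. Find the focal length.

f = 116 cm (concave)

Real image ⇒ d_i = +308 cm.
1/f = 1/d_o + 1/d_i = 1/(185) + 1/(308) = 0.008652, so f = 116 cm.
Since f is positive, the curved mirror is concave.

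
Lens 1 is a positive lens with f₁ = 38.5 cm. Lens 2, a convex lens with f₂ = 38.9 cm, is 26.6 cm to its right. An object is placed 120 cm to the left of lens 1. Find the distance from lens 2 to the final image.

Lens 1: 1/d_i1 = 1/f₁ − 1/d_o1 = 1/(38.5) − 1/(120) = 0.01764, so d_i1 = 56.69 cm.
The intermediate image is 56.69 cm to the right of lens 1, which lies 30.09 cm to the right of lens 2 — a virtual object — so d_o2 = −30.09 cm.
Lens 2: 1/d_i2 = 1/f₂ − 1/d_o2 = 1/(38.9) − 1/(-30.09) = 0.05894, so d_i2 = 17.0 cm.
The final image is real, 17.0 cm to the right of lens 2 (overall magnification ≈ -0.27).

17.0 cm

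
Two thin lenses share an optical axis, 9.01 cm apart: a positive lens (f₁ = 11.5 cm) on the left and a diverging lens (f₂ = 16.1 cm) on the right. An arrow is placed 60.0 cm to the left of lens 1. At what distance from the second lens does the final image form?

Lens 1: 1/d_i1 = 1/f₁ − 1/d_o1 = 1/(11.5) − 1/(60.0) = 0.07029, so d_i1 = 14.23 cm.
The intermediate image is 14.23 cm to the right of lens 1, which lies 5.220 cm to the right of lens 2 — a virtual object — so d_o2 = −5.220 cm.
Lens 2 is diverging, so f₂ = −16.1 cm.
Lens 2: 1/d_i2 = 1/f₂ − 1/d_o2 = 1/(-16.1) − 1/(-5.220) = 0.1295, so d_i2 = 7.72 cm.
The final image is real, 7.72 cm to the right of lens 2 (overall magnification ≈ -0.35).

7.72 cm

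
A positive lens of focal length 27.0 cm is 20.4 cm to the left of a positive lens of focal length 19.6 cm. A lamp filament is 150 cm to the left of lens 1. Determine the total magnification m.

m = -0.134

Lens 1: 1/d_i1 = 1/(27.0) − 1/(150) = 0.03037, so d_i1 = 32.93 cm; m₁ = −d_i1/d_o1 = -0.2195.
d_o2 = 20.4 − (32.93) = -12.53 cm (virtual object).
Lens 2: 1/d_i2 = 1/(19.6) − 1/(-12.53) = 0.1308, so d_i2 = 7.644 cm; m₂ = −d_i2/d_o2 = +0.6100.
m = m₁·m₂ = (-0.2195)(+0.6100) = -0.134.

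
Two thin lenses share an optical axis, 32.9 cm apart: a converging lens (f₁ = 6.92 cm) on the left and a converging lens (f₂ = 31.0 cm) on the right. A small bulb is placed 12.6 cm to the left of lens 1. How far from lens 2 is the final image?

Lens 1: 1/d_i1 = 1/f₁ − 1/d_o1 = 1/(6.92) − 1/(12.6) = 0.06514, so d_i1 = 15.35 cm.
The intermediate image is 15.35 cm to the right of lens 1, which is 32.9 − (15.35) = 17.55 cm to the left of lens 2, so d_o2 = +17.55 cm.
Lens 2: 1/d_i2 = 1/f₂ − 1/d_o2 = 1/(31.0) − 1/(17.55) = -0.02472, so d_i2 = -40.4 cm.
The final image is virtual, 40.4 cm to the left of lens 2 (overall magnification ≈ -2.8).

40.4 cm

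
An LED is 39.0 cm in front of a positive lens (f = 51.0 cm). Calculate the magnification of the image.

1/d_i = 1/f − 1/d_o = 1/(51.00) − 1/(39.0) = -0.006033, so d_i = -165.8 cm.
m = −d_i/d_o = −(-165.8)/(39.0) = +4.25.
The image is virtual, upright and enlarged, on the same side as the object.

m = +4.25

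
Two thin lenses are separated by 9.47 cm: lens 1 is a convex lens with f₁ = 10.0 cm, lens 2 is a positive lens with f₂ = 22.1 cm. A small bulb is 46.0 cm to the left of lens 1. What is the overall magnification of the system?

m = -0.242

Lens 1: 1/d_i1 = 1/(10.0) − 1/(46.0) = 0.07826, so d_i1 = 12.78 cm; m₁ = −d_i1/d_o1 = -0.2778.
d_o2 = 9.47 − (12.78) = -3.310 cm (virtual object).
Lens 2: 1/d_i2 = 1/(22.1) − 1/(-3.310) = 0.3474, so d_i2 = 2.879 cm; m₂ = −d_i2/d_o2 = +0.8697.
m = m₁·m₂ = (-0.2778)(+0.8697) = -0.242.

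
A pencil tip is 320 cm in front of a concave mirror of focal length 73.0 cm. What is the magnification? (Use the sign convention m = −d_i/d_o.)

1/d_i = 1/f − 1/d_o = 1/(73.00) − 1/(320) = 0.01057, so d_i = 94.57 cm.
m = −d_i/d_o = −(94.57)/(320) = -0.296.
The image is real, inverted and reduced, in front of the mirror.

m = -0.296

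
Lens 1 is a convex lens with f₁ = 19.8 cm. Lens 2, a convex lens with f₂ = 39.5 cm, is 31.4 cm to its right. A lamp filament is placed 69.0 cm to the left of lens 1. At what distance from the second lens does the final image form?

4.00 cm

Lens 1: 1/d_i1 = 1/f₁ − 1/d_o1 = 1/(19.8) − 1/(69.0) = 0.03601, so d_i1 = 27.77 cm.
The intermediate image is 27.77 cm to the right of lens 1, which is 31.4 − (27.77) = 3.630 cm to the left of lens 2, so d_o2 = +3.630 cm.
Lens 2: 1/d_i2 = 1/f₂ − 1/d_o2 = 1/(39.5) − 1/(3.630) = -0.2502, so d_i2 = -4.00 cm.
The final image is virtual, 4.00 cm to the left of lens 2 (overall magnification ≈ -0.44).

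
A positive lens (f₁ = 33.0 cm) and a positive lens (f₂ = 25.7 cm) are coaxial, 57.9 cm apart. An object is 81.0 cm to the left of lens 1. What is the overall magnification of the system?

m = -0.752

Lens 1: 1/d_i1 = 1/(33.0) − 1/(81.0) = 0.01796, so d_i1 = 55.69 cm; m₁ = −d_i1/d_o1 = -0.6875.
d_o2 = 57.9 − (55.69) = 2.210 cm.
Lens 2: 1/d_i2 = 1/(25.7) − 1/(2.210) = -0.4136, so d_i2 = -2.418 cm; m₂ = −d_i2/d_o2 = +1.094.
m = m₁·m₂ = (-0.6875)(+1.094) = -0.752.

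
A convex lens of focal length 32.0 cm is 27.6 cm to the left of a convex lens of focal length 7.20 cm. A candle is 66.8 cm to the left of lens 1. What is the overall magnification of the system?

m = -0.161

Lens 1: 1/d_i1 = 1/(32.0) − 1/(66.8) = 0.01628, so d_i1 = 61.43 cm; m₁ = −d_i1/d_o1 = -0.9196.
d_o2 = 27.6 − (61.43) = -33.83 cm (virtual object).
Lens 2: 1/d_i2 = 1/(7.20) − 1/(-33.83) = 0.1684, so d_i2 = 5.937 cm; m₂ = −d_i2/d_o2 = +0.1755.
m = m₁·m₂ = (-0.9196)(+0.1755) = -0.161.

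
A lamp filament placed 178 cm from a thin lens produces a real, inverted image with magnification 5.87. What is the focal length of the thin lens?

f = 152 cm (converging)

m = −d_i/d_o ⇒ d_i = −m·d_o = −(-5.87)·(178) = 1045 cm.
1/f = 1/d_o + 1/d_i = 1/(178) + 1/(1045) = 0.006575, so f = 152 cm.
Since f is positive, the thin lens is converging.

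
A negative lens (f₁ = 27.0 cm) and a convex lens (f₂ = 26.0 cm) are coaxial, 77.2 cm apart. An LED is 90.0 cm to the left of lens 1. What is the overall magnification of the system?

m = -0.0834

f₁ = −27.0 cm (diverging).
Lens 1: 1/d_i1 = 1/(-27.0) − 1/(90.0) = -0.04815, so d_i1 = -20.77 cm; m₁ = −d_i1/d_o1 = +0.2308.
d_o2 = 77.2 − (-20.77) = 97.97 cm.
Lens 2: 1/d_i2 = 1/(26.0) − 1/(97.97) = 0.02825, so d_i2 = 35.39 cm; m₂ = −d_i2/d_o2 = -0.3613.
m = m₁·m₂ = (+0.2308)(-0.3613) = -0.0834.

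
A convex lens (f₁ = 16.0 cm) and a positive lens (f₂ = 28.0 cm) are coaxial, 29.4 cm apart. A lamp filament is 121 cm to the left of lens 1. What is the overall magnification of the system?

m = -0.250

Lens 1: 1/d_i1 = 1/(16.0) − 1/(121) = 0.05424, so d_i1 = 18.44 cm; m₁ = −d_i1/d_o1 = -0.1524.
d_o2 = 29.4 − (18.44) = 10.96 cm.
Lens 2: 1/d_i2 = 1/(28.0) − 1/(10.96) = -0.05553, so d_i2 = -18.01 cm; m₂ = −d_i2/d_o2 = +1.643.
m = m₁·m₂ = (-0.1524)(+1.643) = -0.250.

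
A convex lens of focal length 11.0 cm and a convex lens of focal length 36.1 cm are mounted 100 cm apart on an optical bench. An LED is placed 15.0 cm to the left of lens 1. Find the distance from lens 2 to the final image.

Lens 1: 1/d_i1 = 1/f₁ − 1/d_o1 = 1/(11.0) − 1/(15.0) = 0.02424, so d_i1 = 41.25 cm.
The intermediate image is 41.25 cm to the right of lens 1, which is 100 − (41.25) = 58.75 cm to the left of lens 2, so d_o2 = +58.75 cm.
Lens 2: 1/d_i2 = 1/f₂ − 1/d_o2 = 1/(36.1) − 1/(58.75) = 0.01068, so d_i2 = 93.6 cm.
The final image is real, 93.6 cm to the right of lens 2 (overall magnification ≈ 4.4).

93.6 cm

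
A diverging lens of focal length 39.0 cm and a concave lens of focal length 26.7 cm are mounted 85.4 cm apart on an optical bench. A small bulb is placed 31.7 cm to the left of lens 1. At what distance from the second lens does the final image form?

Lens 1 is diverging, so f₁ = −39.0 cm.
Lens 1: 1/d_i1 = 1/f₁ − 1/d_o1 = 1/(-39.0) − 1/(31.7) = -0.05719, so d_i1 = -17.49 cm.
The intermediate image is 17.49 cm to the left of lens 1 (virtual), which is 85.4 − (-17.49) = 102.9 cm to the left of lens 2, so d_o2 = +102.9 cm.
Lens 2 is diverging, so f₂ = −26.7 cm.
Lens 2: 1/d_i2 = 1/f₂ − 1/d_o2 = 1/(-26.7) − 1/(102.9) = -0.04717, so d_i2 = -21.2 cm.
The final image is virtual, 21.2 cm to the left of lens 2 (overall magnification ≈ 0.11).

21.2 cm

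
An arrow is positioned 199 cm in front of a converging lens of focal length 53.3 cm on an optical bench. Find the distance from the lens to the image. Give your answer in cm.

72.8 cm

Lens equation: 1/q = 1/f − 1/p = 1/(53.30) − 1/(199) = 0.01876 − 0.005025 = 0.01374, so q = 72.8 cm.
The image is real, inverted and reduced, on the far side of the lens.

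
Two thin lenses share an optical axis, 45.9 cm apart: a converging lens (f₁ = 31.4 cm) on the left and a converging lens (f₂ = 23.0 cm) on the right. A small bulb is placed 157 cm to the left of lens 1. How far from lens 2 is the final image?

9.35 cm

Lens 1: 1/d_i1 = 1/f₁ − 1/d_o1 = 1/(31.4) − 1/(157) = 0.02548, so d_i1 = 39.25 cm.
The intermediate image is 39.25 cm to the right of lens 1, which is 45.9 − (39.25) = 6.650 cm to the left of lens 2, so d_o2 = +6.650 cm.
Lens 2: 1/d_i2 = 1/f₂ − 1/d_o2 = 1/(23.0) − 1/(6.650) = -0.1069, so d_i2 = -9.35 cm.
The final image is virtual, 9.35 cm to the left of lens 2 (overall magnification ≈ -0.35).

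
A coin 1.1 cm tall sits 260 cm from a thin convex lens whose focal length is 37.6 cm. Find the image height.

0.186 cm

1/d_i = 1/f − 1/d_o = 1/(37.60) − 1/(260) = 0.02275, so d_i = 43.96 cm.
m = −d_i/d_o = -0.1691.
|h_i| = |m|·h_o = 0.1691 × 1.1 = 0.186 cm. The image is real, inverted and reduced, on the far side of the lens.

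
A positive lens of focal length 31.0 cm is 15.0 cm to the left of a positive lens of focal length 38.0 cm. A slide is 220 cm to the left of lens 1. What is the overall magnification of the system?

Lens 1: 1/d_i1 = 1/(31.0) − 1/(220) = 0.02771, so d_i1 = 36.08 cm; m₁ = −d_i1/d_o1 = -0.1640.
d_o2 = 15.0 − (36.08) = -21.08 cm (virtual object).
Lens 2: 1/d_i2 = 1/(38.0) − 1/(-21.08) = 0.07375, so d_i2 = 13.56 cm; m₂ = −d_i2/d_o2 = +0.6432.
m = m₁·m₂ = (-0.1640)(+0.6432) = -0.105.

m = -0.105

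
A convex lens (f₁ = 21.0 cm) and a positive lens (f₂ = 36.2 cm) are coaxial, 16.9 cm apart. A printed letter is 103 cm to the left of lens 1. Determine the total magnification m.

Lens 1: 1/d_i1 = 1/(21.0) − 1/(103) = 0.03791, so d_i1 = 26.38 cm; m₁ = −d_i1/d_o1 = -0.2561.
d_o2 = 16.9 − (26.38) = -9.480 cm (virtual object).
Lens 2: 1/d_i2 = 1/(36.2) − 1/(-9.480) = 0.1331, so d_i2 = 7.513 cm; m₂ = −d_i2/d_o2 = +0.7925.
m = m₁·m₂ = (-0.2561)(+0.7925) = -0.203.

m = -0.203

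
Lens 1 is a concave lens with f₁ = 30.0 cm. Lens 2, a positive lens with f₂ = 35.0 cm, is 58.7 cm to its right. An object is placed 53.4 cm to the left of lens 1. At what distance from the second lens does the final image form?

63.5 cm

Lens 1 is diverging, so f₁ = −30.0 cm.
Lens 1: 1/d_i1 = 1/f₁ − 1/d_o1 = 1/(-30.0) − 1/(53.4) = -0.05206, so d_i1 = -19.21 cm.
The intermediate image is 19.21 cm to the left of lens 1 (virtual), which is 58.7 − (-19.21) = 77.91 cm to the left of lens 2, so d_o2 = +77.91 cm.
Lens 2: 1/d_i2 = 1/f₂ − 1/d_o2 = 1/(35.0) − 1/(77.91) = 0.01574, so d_i2 = 63.5 cm.
The final image is real, 63.5 cm to the right of lens 2 (overall magnification ≈ -0.29).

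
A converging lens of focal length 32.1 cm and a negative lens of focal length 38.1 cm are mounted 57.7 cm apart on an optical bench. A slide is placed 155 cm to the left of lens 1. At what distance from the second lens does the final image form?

Lens 1: 1/d_i1 = 1/f₁ − 1/d_o1 = 1/(32.1) − 1/(155) = 0.02470, so d_i1 = 40.48 cm.
The intermediate image is 40.48 cm to the right of lens 1, which is 57.7 − (40.48) = 17.22 cm to the left of lens 2, so d_o2 = +17.22 cm.
Lens 2 is diverging, so f₂ = −38.1 cm.
Lens 2: 1/d_i2 = 1/f₂ − 1/d_o2 = 1/(-38.1) − 1/(17.22) = -0.08432, so d_i2 = -11.9 cm.
The final image is virtual, 11.9 cm to the left of lens 2 (overall magnification ≈ -0.18).

11.9 cm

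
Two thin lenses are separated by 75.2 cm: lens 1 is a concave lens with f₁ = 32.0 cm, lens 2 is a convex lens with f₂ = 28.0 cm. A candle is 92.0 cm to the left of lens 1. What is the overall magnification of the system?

f₁ = −32.0 cm (diverging).
Lens 1: 1/d_i1 = 1/(-32.0) − 1/(92.0) = -0.04212, so d_i1 = -23.74 cm; m₁ = −d_i1/d_o1 = +0.2580.
d_o2 = 75.2 − (-23.74) = 98.94 cm.
Lens 2: 1/d_i2 = 1/(28.0) − 1/(98.94) = 0.02561, so d_i2 = 39.05 cm; m₂ = −d_i2/d_o2 = -0.3947.
m = m₁·m₂ = (+0.2580)(-0.3947) = -0.102.

m = -0.102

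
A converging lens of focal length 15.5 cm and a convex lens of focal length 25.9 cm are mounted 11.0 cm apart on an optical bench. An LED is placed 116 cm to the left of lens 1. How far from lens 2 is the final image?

5.44 cm

Lens 1: 1/d_i1 = 1/f₁ − 1/d_o1 = 1/(15.5) − 1/(116) = 0.05590, so d_i1 = 17.89 cm.
The intermediate image is 17.89 cm to the right of lens 1, which lies 6.890 cm to the right of lens 2 — a virtual object — so d_o2 = −6.890 cm.
Lens 2: 1/d_i2 = 1/f₂ − 1/d_o2 = 1/(25.9) − 1/(-6.890) = 0.1837, so d_i2 = 5.44 cm.
The final image is real, 5.44 cm to the right of lens 2 (overall magnification ≈ -0.12).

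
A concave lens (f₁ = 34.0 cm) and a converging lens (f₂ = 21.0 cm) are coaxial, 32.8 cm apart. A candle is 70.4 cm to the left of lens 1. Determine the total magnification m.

m = -0.197

f₁ = −34.0 cm (diverging).
Lens 1: 1/d_i1 = 1/(-34.0) − 1/(70.4) = -0.04362, so d_i1 = -22.93 cm; m₁ = −d_i1/d_o1 = +0.3257.
d_o2 = 32.8 − (-22.93) = 55.73 cm.
Lens 2: 1/d_i2 = 1/(21.0) − 1/(55.73) = 0.02968, so d_i2 = 33.70 cm; m₂ = −d_i2/d_o2 = -0.6047.
m = m₁·m₂ = (+0.3257)(-0.6047) = -0.197.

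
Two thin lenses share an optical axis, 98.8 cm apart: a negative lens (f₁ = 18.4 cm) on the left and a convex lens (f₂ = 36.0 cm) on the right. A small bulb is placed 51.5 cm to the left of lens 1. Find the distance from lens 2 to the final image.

53.0 cm

Lens 1 is diverging, so f₁ = −18.4 cm.
Lens 1: 1/d_i1 = 1/f₁ − 1/d_o1 = 1/(-18.4) − 1/(51.5) = -0.07377, so d_i1 = -13.56 cm.
The intermediate image is 13.56 cm to the left of lens 1 (virtual), which is 98.8 − (-13.56) = 112.4 cm to the left of lens 2, so d_o2 = +112.4 cm.
Lens 2: 1/d_i2 = 1/f₂ − 1/d_o2 = 1/(36.0) − 1/(112.4) = 0.01888, so d_i2 = 53.0 cm.
The final image is real, 53.0 cm to the right of lens 2 (overall magnification ≈ -0.12).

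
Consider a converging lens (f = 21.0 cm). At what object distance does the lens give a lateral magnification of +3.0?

14.0 cm

m = −d_i/d_o ⇒ d_i = −m·d_o.
1/f = 1/d_o + 1/d_i = 1/d_o − 1/(m·d_o) = (1 − 1/m)/d_o, so d_o = f(1 − 1/m) = (21.00)(1 − 1/(+3.0)) = 14.0 cm.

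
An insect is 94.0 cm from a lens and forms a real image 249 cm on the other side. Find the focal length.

Real image ⇒ d_i = +249 cm.
1/f = 1/d_o + 1/d_i = 1/(94.0) + 1/(249) = 0.01465, so f = 68.2 cm.
Since f is positive, the lens is converging.

f = 68.2 cm (converging)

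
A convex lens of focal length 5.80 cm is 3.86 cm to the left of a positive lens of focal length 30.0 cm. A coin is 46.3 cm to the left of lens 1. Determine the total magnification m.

Lens 1: 1/d_i1 = 1/(5.80) − 1/(46.3) = 0.1508, so d_i1 = 6.631 cm; m₁ = −d_i1/d_o1 = -0.1432.
d_o2 = 3.86 − (6.631) = -2.771 cm (virtual object).
Lens 2: 1/d_i2 = 1/(30.0) − 1/(-2.771) = 0.3942, so d_i2 = 2.537 cm; m₂ = −d_i2/d_o2 = +0.9154.
m = m₁·m₂ = (-0.1432)(+0.9154) = -0.131.

m = -0.131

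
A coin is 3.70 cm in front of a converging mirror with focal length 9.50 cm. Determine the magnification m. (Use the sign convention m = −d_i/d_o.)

1/d_i = 1/f − 1/d_o = 1/(9.500) − 1/(3.70) = -0.1650, so d_i = -6.060 cm.
m = −d_i/d_o = −(-6.060)/(3.70) = +1.64.
The image is virtual, upright and enlarged, behind the mirror.

m = +1.64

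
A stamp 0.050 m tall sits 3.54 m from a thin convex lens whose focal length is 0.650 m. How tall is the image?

0.0112 m

1/d_i = 1/f − 1/d_o = 1/(0.6500) − 1/(3.54) = 1.256, so d_i = 0.7962 m.
m = −d_i/d_o = -0.2249.
|h_i| = |m|·h_o = 0.2249 × 0.050 = 0.0112 m. The image is real, inverted and reduced, on the far side of the lens.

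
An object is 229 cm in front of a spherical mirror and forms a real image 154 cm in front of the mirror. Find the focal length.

Real image ⇒ d_i = +154 cm.
1/f = 1/d_o + 1/d_i = 1/(229) + 1/(154) = 0.01086, so f = 92.1 cm.
Since f is positive, the spherical mirror is concave.

f = 92.1 cm (concave)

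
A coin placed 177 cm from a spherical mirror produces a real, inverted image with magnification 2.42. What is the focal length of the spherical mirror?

f = 125 cm (concave)

m = −d_i/d_o ⇒ d_i = −m·d_o = −(-2.42)·(177) = 428.3 cm.
1/f = 1/d_o + 1/d_i = 1/(177) + 1/(428.3) = 0.007985, so f = 125 cm.
Since f is positive, the spherical mirror is concave.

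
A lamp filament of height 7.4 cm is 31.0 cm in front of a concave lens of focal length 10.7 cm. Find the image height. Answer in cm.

For a concave lens, f = -10.7 cm.
1/d_i = 1/f − 1/d_o = 1/(-10.70) − 1/(31.0) = -0.1257, so d_i = -7.954 cm.
m = −d_i/d_o = +0.2566.
|h_i| = |m|·h_o = 0.2566 × 7.4 = 1.90 cm. The image is virtual, upright and reduced, on the same side as the object.

1.90 cm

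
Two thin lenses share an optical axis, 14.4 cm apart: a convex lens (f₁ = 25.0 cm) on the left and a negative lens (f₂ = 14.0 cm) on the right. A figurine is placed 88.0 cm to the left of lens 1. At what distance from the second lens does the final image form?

44.1 cm

Lens 1: 1/d_i1 = 1/f₁ − 1/d_o1 = 1/(25.0) − 1/(88.0) = 0.02864, so d_i1 = 34.92 cm.
The intermediate image is 34.92 cm to the right of lens 1, which lies 20.52 cm to the right of lens 2 — a virtual object — so d_o2 = −20.52 cm.
Lens 2 is diverging, so f₂ = −14.0 cm.
Lens 2: 1/d_i2 = 1/f₂ − 1/d_o2 = 1/(-14.0) − 1/(-20.52) = -0.02270, so d_i2 = -44.1 cm.
The final image is virtual, 44.1 cm to the left of lens 2 (overall magnification ≈ 0.85).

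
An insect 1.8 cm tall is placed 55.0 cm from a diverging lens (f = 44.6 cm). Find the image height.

For a diverging lens, f = -44.6 cm.
1/d_i = 1/f − 1/d_o = 1/(-44.60) − 1/(55.0) = -0.04060, so d_i = -24.63 cm.
m = −d_i/d_o = +0.4478.
|h_i| = |m|·h_o = 0.4478 × 1.8 = 0.806 cm. The image is virtual, upright and reduced, on the same side as the object.

0.806 cm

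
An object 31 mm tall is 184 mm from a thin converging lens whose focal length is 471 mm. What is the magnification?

1/d_i = 1/f − 1/d_o = 1/(471.0) − 1/(184) = -0.003312, so d_i = -302.0 mm.
m = −d_i/d_o = −(-302.0)/(184) = +1.64.
The image is virtual, upright and enlarged, on the same side as the object.

m = +1.64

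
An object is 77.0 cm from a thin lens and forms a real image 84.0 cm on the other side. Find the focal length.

f = 40.2 cm (converging)

Real image ⇒ d_i = +84.0 cm.
1/f = 1/d_o + 1/d_i = 1/(77.0) + 1/(84.0) = 0.02489, so f = 40.2 cm.
Since f is positive, the thin lens is converging.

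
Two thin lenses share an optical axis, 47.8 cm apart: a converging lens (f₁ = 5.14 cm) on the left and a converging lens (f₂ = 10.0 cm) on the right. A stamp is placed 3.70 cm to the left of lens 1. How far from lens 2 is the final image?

Lens 1: 1/d_i1 = 1/f₁ − 1/d_o1 = 1/(5.14) − 1/(3.70) = -0.07572, so d_i1 = -13.21 cm.
The intermediate image is 13.21 cm to the left of lens 1 (virtual), which is 47.8 − (-13.21) = 61.01 cm to the left of lens 2, so d_o2 = +61.01 cm.
Lens 2: 1/d_i2 = 1/f₂ − 1/d_o2 = 1/(10.0) − 1/(61.01) = 0.08361, so d_i2 = 12.0 cm.
The final image is real, 12.0 cm to the right of lens 2 (overall magnification ≈ -0.70).

12.0 cm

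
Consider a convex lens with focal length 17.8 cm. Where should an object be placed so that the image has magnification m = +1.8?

7.91 cm

m = −d_i/d_o ⇒ d_i = −m·d_o.
1/f = 1/d_o + 1/d_i = 1/d_o − 1/(m·d_o) = (1 − 1/m)/d_o, so d_o = f(1 − 1/m) = (17.80)(1 − 1/(+1.8)) = 7.91 cm.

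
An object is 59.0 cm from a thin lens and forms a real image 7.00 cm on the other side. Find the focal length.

Real image ⇒ d_i = +7.00 cm.
1/f = 1/d_o + 1/d_i = 1/(59.0) + 1/(7.00) = 0.1598, so f = 6.26 cm.
Since f is positive, the thin lens is converging.

f = 6.26 cm (converging)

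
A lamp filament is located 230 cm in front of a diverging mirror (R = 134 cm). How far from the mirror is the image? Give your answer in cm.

51.9 cm

f = R/2 = 134/2 = 67.00 cm; for a diverging mirror, f = -67.00 cm.
Mirror equation: 1/s_i = 1/f − 1/s_o = 1/(-67.00) − 1/(230) = -0.01493 − 0.004348 = -0.01927, so s_i = -51.9 cm.
The image is virtual, upright and reduced, behind the mirror.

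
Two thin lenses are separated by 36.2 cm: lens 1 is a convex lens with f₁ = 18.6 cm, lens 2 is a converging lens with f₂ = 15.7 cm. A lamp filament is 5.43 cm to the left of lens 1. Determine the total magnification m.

m = -0.787

Lens 1: 1/d_i1 = 1/(18.6) − 1/(5.43) = -0.1304, so d_i1 = -7.669 cm; m₁ = −d_i1/d_o1 = +1.412.
d_o2 = 36.2 − (-7.669) = 43.87 cm.
Lens 2: 1/d_i2 = 1/(15.7) − 1/(43.87) = 0.04090, so d_i2 = 24.45 cm; m₂ = −d_i2/d_o2 = -0.5573.
m = m₁·m₂ = (+1.412)(-0.5573) = -0.787.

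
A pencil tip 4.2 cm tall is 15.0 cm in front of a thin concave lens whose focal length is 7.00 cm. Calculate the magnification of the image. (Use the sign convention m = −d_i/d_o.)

m = +0.318

For a concave lens, f = -7.00 cm.
1/d_i = 1/f − 1/d_o = 1/(-7.000) − 1/(15.0) = -0.2095, so d_i = -4.773 cm.
m = −d_i/d_o = −(-4.773)/(15.0) = +0.318.
The image is virtual, upright and reduced, on the same side as the object.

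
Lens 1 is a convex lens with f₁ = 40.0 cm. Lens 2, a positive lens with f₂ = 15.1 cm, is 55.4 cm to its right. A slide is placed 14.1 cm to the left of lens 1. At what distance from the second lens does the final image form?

18.8 cm

Lens 1: 1/d_i1 = 1/f₁ − 1/d_o1 = 1/(40.0) − 1/(14.1) = -0.04592, so d_i1 = -21.78 cm.
The intermediate image is 21.78 cm to the left of lens 1 (virtual), which is 55.4 − (-21.78) = 77.18 cm to the left of lens 2, so d_o2 = +77.18 cm.
Lens 2: 1/d_i2 = 1/f₂ − 1/d_o2 = 1/(15.1) − 1/(77.18) = 0.05327, so d_i2 = 18.8 cm.
The final image is real, 18.8 cm to the right of lens 2 (overall magnification ≈ -0.38).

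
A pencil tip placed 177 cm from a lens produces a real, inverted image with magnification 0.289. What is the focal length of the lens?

f = 39.7 cm (converging)

m = −d_i/d_o ⇒ d_i = −m·d_o = −(-0.289)·(177) = 51.15 cm.
1/f = 1/d_o + 1/d_i = 1/(177) + 1/(51.15) = 0.02520, so f = 39.7 cm.
Since f is positive, the lens is converging.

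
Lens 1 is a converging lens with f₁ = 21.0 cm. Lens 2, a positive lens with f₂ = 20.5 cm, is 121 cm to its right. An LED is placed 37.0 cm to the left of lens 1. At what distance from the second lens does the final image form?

Lens 1: 1/d_i1 = 1/f₁ − 1/d_o1 = 1/(21.0) − 1/(37.0) = 0.02059, so d_i1 = 48.56 cm.
The intermediate image is 48.56 cm to the right of lens 1, which is 121 − (48.56) = 72.44 cm to the left of lens 2, so d_o2 = +72.44 cm.
Lens 2: 1/d_i2 = 1/f₂ − 1/d_o2 = 1/(20.5) − 1/(72.44) = 0.03498, so d_i2 = 28.6 cm.
The final image is real, 28.6 cm to the right of lens 2 (overall magnification ≈ 0.52).

28.6 cm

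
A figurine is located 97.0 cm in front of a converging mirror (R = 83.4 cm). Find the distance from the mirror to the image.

73.1 cm

f = R/2 = 83.4/2 = 41.70 cm.
Mirror equation: 1/d_i = 1/f − 1/d_o = 1/(41.70) − 1/(97.0) = 0.02398 − 0.01031 = 0.01367, so d_i = 73.1 cm.
The image is real, inverted and reduced, in front of the mirror.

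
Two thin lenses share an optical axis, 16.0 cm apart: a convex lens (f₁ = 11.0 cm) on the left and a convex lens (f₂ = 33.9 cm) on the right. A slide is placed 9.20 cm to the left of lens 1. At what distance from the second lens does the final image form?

63.9 cm

Lens 1: 1/d_i1 = 1/f₁ − 1/d_o1 = 1/(11.0) − 1/(9.20) = -0.01779, so d_i1 = -56.22 cm.
The intermediate image is 56.22 cm to the left of lens 1 (virtual), which is 16.0 − (-56.22) = 72.22 cm to the left of lens 2, so d_o2 = +72.22 cm.
Lens 2: 1/d_i2 = 1/f₂ − 1/d_o2 = 1/(33.9) − 1/(72.22) = 0.01565, so d_i2 = 63.9 cm.
The final image is real, 63.9 cm to the right of lens 2 (overall magnification ≈ -5.4).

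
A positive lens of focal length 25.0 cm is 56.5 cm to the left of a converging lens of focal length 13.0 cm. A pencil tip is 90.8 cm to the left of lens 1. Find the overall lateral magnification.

m = +0.549

Lens 1: 1/d_i1 = 1/(25.0) − 1/(90.8) = 0.02899, so d_i1 = 34.50 cm; m₁ = −d_i1/d_o1 = -0.3800.
d_o2 = 56.5 − (34.50) = 22.00 cm.
Lens 2: 1/d_i2 = 1/(13.0) − 1/(22.00) = 0.03147, so d_i2 = 31.78 cm; m₂ = −d_i2/d_o2 = -1.444.
m = m₁·m₂ = (-0.3800)(-1.444) = +0.549.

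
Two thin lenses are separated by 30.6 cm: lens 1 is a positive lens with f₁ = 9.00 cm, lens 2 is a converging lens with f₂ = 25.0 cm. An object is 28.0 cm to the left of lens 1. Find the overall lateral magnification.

m = -1.55

Lens 1: 1/d_i1 = 1/(9.00) − 1/(28.0) = 0.07540, so d_i1 = 13.26 cm; m₁ = −d_i1/d_o1 = -0.4736.
d_o2 = 30.6 − (13.26) = 17.34 cm.
Lens 2: 1/d_i2 = 1/(25.0) − 1/(17.34) = -0.01767, so d_i2 = -56.59 cm; m₂ = −d_i2/d_o2 = +3.264.
m = m₁·m₂ = (-0.4736)(+3.264) = -1.55.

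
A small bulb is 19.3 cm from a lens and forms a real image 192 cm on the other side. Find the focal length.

Real image ⇒ d_i = +192 cm.
1/f = 1/d_o + 1/d_i = 1/(19.3) + 1/(192) = 0.05702, so f = 17.5 cm.
Since f is positive, the lens is converging.

f = 17.5 cm (converging)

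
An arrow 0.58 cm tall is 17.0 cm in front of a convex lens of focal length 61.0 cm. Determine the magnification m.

m = +1.39

1/d_i = 1/f − 1/d_o = 1/(61.00) − 1/(17.0) = -0.04243, so d_i = -23.57 cm.
m = −d_i/d_o = −(-23.57)/(17.0) = +1.39.
The image is virtual, upright and enlarged, on the same side as the object.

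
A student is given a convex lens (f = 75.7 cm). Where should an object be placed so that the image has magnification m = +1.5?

25.2 cm

m = −d_i/d_o ⇒ d_i = −m·d_o.
1/f = 1/d_o + 1/d_i = 1/d_o − 1/(m·d_o) = (1 − 1/m)/d_o, so d_o = f(1 − 1/m) = (75.70)(1 − 1/(+1.5)) = 25.2 cm.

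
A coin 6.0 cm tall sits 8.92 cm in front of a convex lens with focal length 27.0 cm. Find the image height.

1/d_i = 1/f − 1/d_o = 1/(27.00) − 1/(8.92) = -0.07507, so d_i = -13.32 cm.
m = −d_i/d_o = +1.493.
|h_i| = |m|·h_o = 1.493 × 6.0 = 8.96 cm. The image is virtual, upright and enlarged, on the same side as the object.

8.96 cm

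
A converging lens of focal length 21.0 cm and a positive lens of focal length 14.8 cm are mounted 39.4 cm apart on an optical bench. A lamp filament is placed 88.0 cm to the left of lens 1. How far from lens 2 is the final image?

58.7 cm

Lens 1: 1/d_i1 = 1/f₁ − 1/d_o1 = 1/(21.0) − 1/(88.0) = 0.03626, so d_i1 = 27.58 cm.
The intermediate image is 27.58 cm to the right of lens 1, which is 39.4 − (27.58) = 11.82 cm to the left of lens 2, so d_o2 = +11.82 cm.
Lens 2: 1/d_i2 = 1/f₂ − 1/d_o2 = 1/(14.8) − 1/(11.82) = -0.01703, so d_i2 = -58.7 cm.
The final image is virtual, 58.7 cm to the left of lens 2 (overall magnification ≈ -1.6).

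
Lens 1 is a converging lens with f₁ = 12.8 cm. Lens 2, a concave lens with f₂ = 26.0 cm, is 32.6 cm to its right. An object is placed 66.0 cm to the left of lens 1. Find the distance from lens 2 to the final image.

Lens 1: 1/d_i1 = 1/f₁ − 1/d_o1 = 1/(12.8) − 1/(66.0) = 0.06297, so d_i1 = 15.88 cm.
The intermediate image is 15.88 cm to the right of lens 1, which is 32.6 − (15.88) = 16.72 cm to the left of lens 2, so d_o2 = +16.72 cm.
Lens 2 is diverging, so f₂ = −26.0 cm.
Lens 2: 1/d_i2 = 1/f₂ − 1/d_o2 = 1/(-26.0) − 1/(16.72) = -0.09827, so d_i2 = -10.2 cm.
The final image is virtual, 10.2 cm to the left of lens 2 (overall magnification ≈ -0.15).

10.2 cm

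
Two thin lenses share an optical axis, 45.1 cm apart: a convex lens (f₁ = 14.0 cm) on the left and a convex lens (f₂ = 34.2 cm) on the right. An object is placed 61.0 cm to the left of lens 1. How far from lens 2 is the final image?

Lens 1: 1/d_i1 = 1/f₁ − 1/d_o1 = 1/(14.0) − 1/(61.0) = 0.05504, so d_i1 = 18.17 cm.
The intermediate image is 18.17 cm to the right of lens 1, which is 45.1 − (18.17) = 26.93 cm to the left of lens 2, so d_o2 = +26.93 cm.
Lens 2: 1/d_i2 = 1/f₂ − 1/d_o2 = 1/(34.2) − 1/(26.93) = -0.007894, so d_i2 = -127 cm.
The final image is virtual, 127 cm to the left of lens 2 (overall magnification ≈ -1.4).

127 cm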